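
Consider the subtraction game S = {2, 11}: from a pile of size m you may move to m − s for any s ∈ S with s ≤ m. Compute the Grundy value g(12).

2

Build the Grundy sequence with g(k) = mex{g(k−s) : s ∈ {2, 11}, s ≤ k}:
k:     0  1  2  3  4  5  6  7  8  9 10 11 12
g(k):  0  0  1  1  0  0  1  1  0  0  1  1  2
So g(12) = 2.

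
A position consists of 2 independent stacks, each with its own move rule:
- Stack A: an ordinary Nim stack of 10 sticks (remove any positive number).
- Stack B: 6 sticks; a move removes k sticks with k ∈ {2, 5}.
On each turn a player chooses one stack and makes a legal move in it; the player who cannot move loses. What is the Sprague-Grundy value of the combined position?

11

Stack A is a plain Nim stack of size 10, so its Grundy value is 10.
Build the Grundy sequence for stack B with g(k) = mex{g(k−s) : s ∈ {2, 5}, s ≤ k}:
k:     0  1  2  3  4  5  6
g(k):  0  0  1  1  0  2  1
So g(6) = 1.
The value of a disjunctive sum is the nim-sum of the parts.
Combined value = 10 XOR 1 = 11.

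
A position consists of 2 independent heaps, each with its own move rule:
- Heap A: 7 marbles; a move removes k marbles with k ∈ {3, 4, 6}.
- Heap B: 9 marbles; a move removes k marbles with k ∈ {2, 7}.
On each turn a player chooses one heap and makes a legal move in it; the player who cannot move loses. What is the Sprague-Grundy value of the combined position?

Grundy values for heap A (subtraction set {3, 4, 6}):
g(0) = mex{} = 0
g(1) = mex{} = 0
g(2) = mex{} = 0
g(3) = mex{0} = 1
g(4) = mex{0} = 1
g(5) = mex{0} = 1
g(6) = mex{0,1} = 2
g(7) = mex{0,1} = 2
So g(7) = 2.
Build the Grundy sequence for heap B with g(k) = mex{g(k−s) : s ∈ {2, 7}, s ≤ k}:
g(0) = mex{} = 0
g(1) = mex{} = 0
g(2) = mex{0} = 1
g(3) = mex{0} = 1
g(4) = mex{1} = 0
g(5) = mex{1} = 0
g(6) = mex{0} = 1
g(7) = mex{0} = 1
g(8) = mex{0,1} = 2
g(9) = mex{1} = 0
So g(9) = 0.
The value of a disjunctive sum is the nim-sum of the parts.
Combined value = 2 XOR 0 = 2.

2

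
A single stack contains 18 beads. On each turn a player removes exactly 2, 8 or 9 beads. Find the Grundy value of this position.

1

Grundy values for subtraction set {2, 8, 9}:
k:     0  1  2  3  4  5  6  7  8  9 10 11 12 13 14 15 16 17 18
g(k):  0  0  1  1  0  0  1  1  2  2  3  0  2  1  3  0  0  1  1
So g(18) = 1.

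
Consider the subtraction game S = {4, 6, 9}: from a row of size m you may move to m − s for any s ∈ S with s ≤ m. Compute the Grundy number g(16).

Build the Grundy sequence with g(k) = mex{g(k−s) : s ∈ {4, 6, 9}, s ≤ k}:
k:     0  1  2  3  4  5  6  7  8  9 10 11 12 13 14 15 16
g(k):  0  0  0  0  1  1  1  1  2  2  2  2  3  0  0  0  0
So g(16) = 0.

0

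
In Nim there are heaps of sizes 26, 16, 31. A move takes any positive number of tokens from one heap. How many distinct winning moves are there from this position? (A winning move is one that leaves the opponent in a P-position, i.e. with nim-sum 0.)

3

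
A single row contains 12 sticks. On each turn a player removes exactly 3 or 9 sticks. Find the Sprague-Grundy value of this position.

0

Build the Grundy sequence with g(k) = mex{g(k−s) : s ∈ {3, 9}, s ≤ k}:
g(0) = mex{} = 0
g(1) = mex{} = 0
g(2) = mex{} = 0
g(3) = mex{0} = 1
g(4) = mex{0} = 1
g(5) = mex{0} = 1
g(6) = mex{1} = 0
g(7) = mex{1} = 0
g(8) = mex{1} = 0
g(9) = mex{0} = 1
g(10) = mex{0} = 1
g(11) = mex{0} = 1
g(12) = mex{1} = 0
So g(12) = 0.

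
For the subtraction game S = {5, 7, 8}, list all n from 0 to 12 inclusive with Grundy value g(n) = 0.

0, 1, 2, 3, 4

Grundy values for subtraction set {5, 7, 8}:
k:     0  1  2  3  4  5  6  7  8  9 10 11 12
g(k):  0  0  0  0  0  1  1  1  1  1  2  2  2
The P-positions (g = 0) in 0..12 are 0, 1, 2, 3, 4.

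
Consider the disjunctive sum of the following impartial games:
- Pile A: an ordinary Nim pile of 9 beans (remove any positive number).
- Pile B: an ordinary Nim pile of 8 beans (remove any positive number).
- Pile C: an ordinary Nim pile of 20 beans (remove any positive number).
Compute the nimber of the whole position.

Pile A is a plain Nim pile of size 9, so its Grundy value is 9.
Pile B is a plain Nim pile of size 8, so its Grundy value is 8.
Pile C is a plain Nim pile of size 20, so its Grundy value is 20.
The value of a disjunctive sum is the nim-sum of the parts.
Combined value = 9 ⊕ 8 ⊕ 20 = 21.

21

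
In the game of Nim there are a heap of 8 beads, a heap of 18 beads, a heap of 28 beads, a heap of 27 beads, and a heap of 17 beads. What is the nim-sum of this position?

12

Bitwise XOR of the heap sizes:
  01000  (8)
  10010  (18)
  11100  (28)
  11011  (27)
  10001  (17)
  -----
  01100  (12)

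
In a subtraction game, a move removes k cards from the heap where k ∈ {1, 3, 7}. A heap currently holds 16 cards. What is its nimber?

Compute g(0), g(1), … for moves {1, 3, 7}:
k:     0  1  2  3  4  5  6  7  8  9 10 11 12 13 14 15 16
g(k):  0  1  0  1  0  1  0  1  0  1  0  1  0  1  0  1  0
So g(16) = 0.

0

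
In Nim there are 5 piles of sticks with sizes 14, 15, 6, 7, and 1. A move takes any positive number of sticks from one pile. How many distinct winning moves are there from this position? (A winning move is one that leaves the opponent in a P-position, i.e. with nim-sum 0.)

3

Compute the nim-sum pairwise:
14 ^ 15 = 1
1 ^ 6 = 7
7 ^ 7 = 0
0 ^ 1 = 1
The overall nim-sum is X = 1. A pile of size p has a winning move iff p XOR X < p (reduce it to p XOR X).
  14: 14 XOR 1 = 15 ≥ 14 — no move.
  15: 15 XOR 1 = 14 < 15 — winning move (to 14).
  6: 6 XOR 1 = 7 ≥ 6 — no move.
  7: 7 XOR 1 = 6 < 7 — winning move (to 6).
  1: 1 XOR 1 = 0 < 1 — winning move (to 0).
That gives 3 winning moves.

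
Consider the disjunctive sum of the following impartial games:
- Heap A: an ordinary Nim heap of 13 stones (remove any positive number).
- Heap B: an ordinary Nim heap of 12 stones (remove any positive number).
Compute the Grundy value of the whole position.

1

Heap A is a plain Nim heap of size 13, so its Grundy value is 13.
Heap B is a plain Nim heap of size 12, so its Grundy value is 12.
By the Sprague-Grundy theorem, the Grundy value of a sum of independent games is the XOR of the component values.
Combined value = 13 ⊕ 12 = 1.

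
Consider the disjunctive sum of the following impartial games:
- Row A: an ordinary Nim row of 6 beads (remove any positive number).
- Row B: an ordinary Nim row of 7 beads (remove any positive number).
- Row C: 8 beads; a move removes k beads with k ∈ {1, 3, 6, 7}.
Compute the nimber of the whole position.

3

Row A is a plain Nim row of size 6, so its Grundy value is 6.
Row B is a plain Nim row of size 7, so its Grundy value is 7.
Grundy values for row C (subtraction set {1, 3, 6, 7}):
k:     0  1  2  3  4  5  6  7  8
g(k):  0  1  0  1  0  1  2  3  2
So g(8) = 2.
The value of a disjunctive sum is the nim-sum of the parts.
Combined value = 6 XOR 7 XOR 2 = 3.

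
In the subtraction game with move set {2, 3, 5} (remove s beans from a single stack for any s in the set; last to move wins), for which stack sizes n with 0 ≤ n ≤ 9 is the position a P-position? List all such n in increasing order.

Grundy values for subtraction set {2, 3, 5}:
k:     0  1  2  3  4  5  6  7  8  9
g(k):  0  0  1  1  2  2  3  0  0  1
The P-positions (g = 0) in 0..9 are 0, 1, 7, 8.

0, 1, 7, 8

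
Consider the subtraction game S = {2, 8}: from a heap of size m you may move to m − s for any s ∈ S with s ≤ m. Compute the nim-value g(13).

Grundy values for subtraction set {2, 8}:
k:     0  1  2  3  4  5  6  7  8  9 10 11 12 13
g(k):  0  0  1  1  0  0  1  1  2  2  0  0  1  1
So g(13) = 1.

1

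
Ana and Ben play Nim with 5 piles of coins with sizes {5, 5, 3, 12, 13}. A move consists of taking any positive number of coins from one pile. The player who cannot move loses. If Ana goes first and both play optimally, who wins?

Ana wins

Nim-sum: 5 ⊕ 5 ⊕ 3 ⊕ 12 ⊕ 13 = 2.
The nim-sum is 2 ≠ 0, so this is an N-position: the player to move can win; Ana has a winning move.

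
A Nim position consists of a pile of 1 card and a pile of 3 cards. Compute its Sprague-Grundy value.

2

Compute the nim-sum pairwise:
1 ⊕ 3 = 2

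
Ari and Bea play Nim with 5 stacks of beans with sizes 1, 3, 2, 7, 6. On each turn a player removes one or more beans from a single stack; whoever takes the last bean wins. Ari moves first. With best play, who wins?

Ari wins

Nim-sum: 1 XOR 3 XOR 2 XOR 7 XOR 6 = 1.
The nim-sum is 1 ≠ 0, so this is an N-position: the player to move can win; Ari has a winning move.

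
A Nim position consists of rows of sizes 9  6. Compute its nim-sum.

15

Compute the nim-sum pairwise:
9 XOR 6 = 15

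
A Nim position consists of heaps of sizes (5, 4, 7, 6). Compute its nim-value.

Compute the nim-sum pairwise:
5 ⊕ 4 = 1
1 ⊕ 7 = 6
6 ⊕ 6 = 0

0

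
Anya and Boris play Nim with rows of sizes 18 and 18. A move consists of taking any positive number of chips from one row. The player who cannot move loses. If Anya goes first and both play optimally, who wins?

Compute the nim-sum pairwise:
18 ^ 18 = 0
The nim-sum is 0, so this is a P-position: the player to move is in a losing position under optimal play; Anya is about to move from it and so loses — Boris wins.

Boris wins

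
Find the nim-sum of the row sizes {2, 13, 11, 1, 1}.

Nim-sum: 2 ^ 13 ^ 11 ^ 1 ^ 1 = 4.

4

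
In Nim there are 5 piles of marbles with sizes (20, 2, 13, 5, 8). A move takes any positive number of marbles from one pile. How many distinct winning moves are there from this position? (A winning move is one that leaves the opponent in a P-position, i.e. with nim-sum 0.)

1

Nim-sum: 20 ⊕ 2 ⊕ 13 ⊕ 5 ⊕ 8 = 22.
The overall nim-sum is X = 22. A pile of size p has a winning move iff p XOR X < p (reduce it to p XOR X).
  20: 20 XOR 22 = 2 < 20 — winning move (to 2).
  2: 2 XOR 22 = 20 ≥ 2 — no move.
  13: 13 XOR 22 = 27 ≥ 13 — no move.
  5: 5 XOR 22 = 19 ≥ 5 — no move.
  8: 8 XOR 22 = 30 ≥ 8 — no move.
That gives 1 winning move.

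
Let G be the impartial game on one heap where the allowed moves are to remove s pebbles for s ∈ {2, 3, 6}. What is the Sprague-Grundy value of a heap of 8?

2

Build the Grundy sequence with g(k) = mex{g(k−s) : s ∈ {2, 3, 6}, s ≤ k}:
k:     0  1  2  3  4  5  6  7  8
g(k):  0  0  1  1  2  0  3  1  2
So g(8) = 2.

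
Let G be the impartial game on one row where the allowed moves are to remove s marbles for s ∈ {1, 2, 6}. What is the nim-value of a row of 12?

Grundy values for subtraction set {1, 2, 6}:
g(0) = mex{} = 0
g(1) = mex{0} = 1
g(2) = mex{0,1} = 2
g(3) = mex{1,2} = 0
g(4) = mex{0,2} = 1
g(5) = mex{0,1} = 2
g(6) = mex{0,1,2} = 3
g(7) = mex{1,2,3} = 0
g(8) = mex{0,2,3} = 1
g(9) = mex{0,1} = 2
g(10) = mex{1,2} = 0
g(11) = mex{0,2} = 1
g(12) = mex{0,1,3} = 2
So g(12) = 2.

2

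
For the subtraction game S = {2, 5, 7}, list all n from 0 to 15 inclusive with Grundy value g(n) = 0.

0, 1, 4, 10, 13, 14

Build the Grundy sequence with g(k) = mex{g(k−s) : s ∈ {2, 5, 7}, s ≤ k}:
k:     0  1  2  3  4  5  6  7  8  9 10 11 12 13 14 15
g(k):  0  0  1  1  0  2  1  3  2  2  0  3  1  0  0  1
The P-positions (g = 0) in 0..15 are 0, 1, 4, 10, 13, 14.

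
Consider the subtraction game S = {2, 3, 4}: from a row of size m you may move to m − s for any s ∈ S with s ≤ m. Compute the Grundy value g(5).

Compute g(0), g(1), … for moves {2, 3, 4}:
g(0) = mex{} = 0
g(1) = mex{} = 0
g(2) = mex{0} = 1
g(3) = mex{0} = 1
g(4) = mex{0,1} = 2
g(5) = mex{0,1} = 2
So g(5) = 2.

2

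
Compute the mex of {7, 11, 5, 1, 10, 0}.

2

The values 0, 1 are all present; 2 is the first non-negative integer missing from the set.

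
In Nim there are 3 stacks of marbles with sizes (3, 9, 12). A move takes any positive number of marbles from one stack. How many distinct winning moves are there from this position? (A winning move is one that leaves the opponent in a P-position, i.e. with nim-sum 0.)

1

Compute the nim-sum pairwise:
3 XOR 9 = 10
10 XOR 12 = 6
The overall nim-sum is X = 6. A stack of size p has a winning move iff p XOR X < p (reduce it to p XOR X).
  3: 3 XOR 6 = 5 ≥ 3 — no move.
  9: 9 XOR 6 = 15 ≥ 9 — no move.
  12: 12 XOR 6 = 10 < 12 — winning move (to 10).
That gives 1 winning move.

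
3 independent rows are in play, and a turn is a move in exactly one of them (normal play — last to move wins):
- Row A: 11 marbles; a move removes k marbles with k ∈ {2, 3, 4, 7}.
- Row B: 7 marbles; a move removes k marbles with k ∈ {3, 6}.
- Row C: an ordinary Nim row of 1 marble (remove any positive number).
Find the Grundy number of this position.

For row A, compute g(0), g(1), … with moves {2, 3, 4, 7}:
g(0) = mex{} = 0
g(1) = mex{} = 0
g(2) = mex{0} = 1
g(3) = mex{0} = 1
g(4) = mex{0,1} = 2
g(5) = mex{0,1} = 2
g(6) = mex{1,2} = 0
g(7) = mex{0,1,2} = 3
g(8) = mex{0,2} = 1
g(9) = mex{0,1,2,3} = 4
g(10) = mex{0,1,3} = 2
g(11) = mex{1,2,3,4} = 0
So g(11) = 0.
Grundy values for row B (subtraction set {3, 6}):
k:     0  1  2  3  4  5  6  7
g(k):  0  0  0  1  1  1  2  2
So g(7) = 2.
Row C is a plain Nim row of size 1, so its Grundy value is 1.
The value of a disjunctive sum is the nim-sum of the parts.
Combined value = 0 ⊕ 2 ⊕ 1 = 3.

3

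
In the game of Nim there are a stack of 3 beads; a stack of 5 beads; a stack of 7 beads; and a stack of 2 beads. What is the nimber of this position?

Compute the nim-sum pairwise:
3 ^ 5 = 6
6 ^ 7 = 1
1 ^ 2 = 3

3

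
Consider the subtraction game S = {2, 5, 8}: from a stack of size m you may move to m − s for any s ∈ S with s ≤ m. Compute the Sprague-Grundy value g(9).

Grundy values for subtraction set {2, 5, 8}:
k:     0  1  2  3  4  5  6  7  8  9
g(k):  0  0  1  1  0  2  1  0  2  1
So g(9) = 1.

1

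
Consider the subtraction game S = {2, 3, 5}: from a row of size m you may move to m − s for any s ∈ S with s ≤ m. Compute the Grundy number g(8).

Grundy values for subtraction set {2, 3, 5}:
k:     0  1  2  3  4  5  6  7  8
g(k):  0  0  1  1  2  2  3  0  0
So g(8) = 0.

0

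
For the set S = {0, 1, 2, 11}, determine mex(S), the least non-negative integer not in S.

3

The values 0, 1, 2 are all present; 3 is the first non-negative integer missing from the set.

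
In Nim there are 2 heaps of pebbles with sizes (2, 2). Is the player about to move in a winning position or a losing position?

Losing position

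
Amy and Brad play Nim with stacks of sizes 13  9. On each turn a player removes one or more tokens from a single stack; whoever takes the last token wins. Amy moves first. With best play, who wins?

Nim-sum: 13 ⊕ 9 = 4.
The nim-sum is 4 ≠ 0, so this is an N-position: the player to move can win; Amy has a winning move.

Amy wins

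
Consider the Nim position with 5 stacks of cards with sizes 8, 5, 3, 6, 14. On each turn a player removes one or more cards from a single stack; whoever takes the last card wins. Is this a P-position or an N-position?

N-position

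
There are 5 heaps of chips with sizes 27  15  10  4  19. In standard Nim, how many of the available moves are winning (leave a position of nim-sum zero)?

3

Nim-sum: 27 XOR 15 XOR 10 XOR 4 XOR 19 = 9.
The overall nim-sum is X = 9. A heap of size p has a winning move iff p XOR X < p (reduce it to p XOR X).
  27: 27 XOR 9 = 18 < 27 — winning move (to 18).
  15: 15 XOR 9 = 6 < 15 — winning move (to 6).
  10: 10 XOR 9 = 3 < 10 — winning move (to 3).
  4: 4 XOR 9 = 13 ≥ 4 — no move.
  19: 19 XOR 9 = 26 ≥ 19 — no move.
That gives 3 winning moves.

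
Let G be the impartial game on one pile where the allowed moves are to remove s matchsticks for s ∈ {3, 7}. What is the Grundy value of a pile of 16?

Compute g(0), g(1), … for moves {3, 7}:
k:     0  1  2  3  4  5  6  7  8  9 10 11 12 13 14 15 16
g(k):  0  0  0  1  1  1  0  2  2  1  0  0  0  1  1  1  0
So g(16) = 0.

0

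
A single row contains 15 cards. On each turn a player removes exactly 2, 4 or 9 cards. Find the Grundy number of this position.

Grundy values for subtraction set {2, 4, 9}:
k:     0  1  2  3  4  5  6  7  8  9 10 11 12 13 14 15
g(k):  0  0  1  1  2  2  0  0  1  1  2  2  0  0  1  1
So g(15) = 1.

1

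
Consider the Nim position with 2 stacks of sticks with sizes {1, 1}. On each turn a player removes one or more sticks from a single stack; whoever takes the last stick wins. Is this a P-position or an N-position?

Write each in binary and XOR column by column:
  1  (1)
  1  (1)
  -
  0  (0)
The nim-sum is 0, so this is a P-position: the player to move is in a losing position under optimal play.

P-position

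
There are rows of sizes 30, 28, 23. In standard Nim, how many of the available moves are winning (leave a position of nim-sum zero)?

Bitwise XOR of the heap sizes:
  11110  (30)
  11100  (28)
  10111  (23)
  -----
  10101  (21)
The overall nim-sum is X = 21. A row of size p has a winning move iff p XOR X < p (reduce it to p XOR X).
  30: 30 XOR 21 = 11 < 30 — winning move (to 11).
  28: 28 XOR 21 = 9 < 28 — winning move (to 9).
  23: 23 XOR 21 = 2 < 23 — winning move (to 2).
That gives 3 winning moves.

3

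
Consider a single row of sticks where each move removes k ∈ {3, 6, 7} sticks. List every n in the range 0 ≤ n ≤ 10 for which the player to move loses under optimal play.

Build the Grundy sequence with g(k) = mex{g(k−s) : s ∈ {3, 6, 7}, s ≤ k}:
k:     0  1  2  3  4  5  6  7  8  9 10
g(k):  0  0  0  1  1  1  2  2  2  3  0
The P-positions (g = 0) in 0..10 are 0, 1, 2, 10.

0, 1, 2, 10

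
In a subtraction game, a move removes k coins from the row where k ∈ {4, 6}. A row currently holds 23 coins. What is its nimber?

0

Grundy values for subtraction set {4, 6}:
k:     0  1  2  3  4  5  6  7  8  9 10 11 12 13 14 15 16 17 18 19 20 21 22 23
g(k):  0  0  0  0  1  1  1  1  2  2  0  0  0  0  1  1  1  1  2  2  0  0  0  0
So g(23) = 0.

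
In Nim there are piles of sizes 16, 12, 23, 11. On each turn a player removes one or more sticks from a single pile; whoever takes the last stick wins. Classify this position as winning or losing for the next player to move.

Losing position

Compute the nim-sum pairwise:
16 XOR 12 = 28
28 XOR 23 = 11
11 XOR 11 = 0
The nim-sum is 0, so this is a P-position: the player to move is in a losing position under optimal play.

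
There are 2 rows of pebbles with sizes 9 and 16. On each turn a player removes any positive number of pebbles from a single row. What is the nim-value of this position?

25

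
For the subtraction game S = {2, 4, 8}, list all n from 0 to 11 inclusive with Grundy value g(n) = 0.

0, 1, 6, 7

Compute g(0), g(1), … for moves {2, 4, 8}:
k:     0  1  2  3  4  5  6  7  8  9 10 11
g(k):  0  0  1  1  2  2  0  0  1  1  2  2
The P-positions (g = 0) in 0..11 are 0, 1, 6, 7.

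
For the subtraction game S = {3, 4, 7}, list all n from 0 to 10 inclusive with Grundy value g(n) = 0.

0, 1, 2, 10

Grundy values for subtraction set {3, 4, 7}:
g(0) = mex{} = 0
g(1) = mex{} = 0
g(2) = mex{} = 0
g(3) = mex{0} = 1
g(4) = mex{0} = 1
g(5) = mex{0} = 1
g(6) = mex{0,1} = 2
g(7) = mex{0,1} = 2
g(8) = mex{0,1} = 2
g(9) = mex{0,1,2} = 3
g(10) = mex{1,2} = 0
The P-positions (g = 0) in 0..10 are 0, 1, 2, 10.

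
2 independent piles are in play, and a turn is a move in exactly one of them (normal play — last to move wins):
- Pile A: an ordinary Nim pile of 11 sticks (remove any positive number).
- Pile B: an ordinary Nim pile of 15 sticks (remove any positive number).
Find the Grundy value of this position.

4

Pile A is a plain Nim pile of size 11, so its Grundy value is 11.
Pile B is a plain Nim pile of size 15, so its Grundy value is 15.
The value of a disjunctive sum is the nim-sum of the parts.
Combined value = 11 XOR 15 = 4.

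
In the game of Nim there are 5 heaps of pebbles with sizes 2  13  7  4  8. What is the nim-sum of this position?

4

Bitwise XOR of the heap sizes:
  0010  (2)
  1101  (13)
  0111  (7)
  0100  (4)
  1000  (8)
  ----
  0100  (4)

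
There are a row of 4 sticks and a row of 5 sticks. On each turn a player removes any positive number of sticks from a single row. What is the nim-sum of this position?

Compute the nim-sum pairwise:
4 ^ 5 = 1

1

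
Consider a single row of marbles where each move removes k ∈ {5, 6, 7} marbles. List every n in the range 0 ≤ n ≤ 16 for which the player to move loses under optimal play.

0, 1, 2, 3, 4, 12, 13, 14, 15, 16

Compute g(0), g(1), … for moves {5, 6, 7}:
k:     0  1  2  3  4  5  6  7  8  9 10 11 12 13 14 15 16
g(k):  0  0  0  0  0  1  1  1  1  1  2  2  0  0  0  0  0
The P-positions (g = 0) in 0..16 are 0, 1, 2, 3, 4, 12, 13, 14, 15, 16.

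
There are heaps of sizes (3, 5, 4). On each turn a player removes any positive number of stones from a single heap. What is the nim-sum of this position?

Nim-sum: 3 ⊕ 5 ⊕ 4 = 2.

2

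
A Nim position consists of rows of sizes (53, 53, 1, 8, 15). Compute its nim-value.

6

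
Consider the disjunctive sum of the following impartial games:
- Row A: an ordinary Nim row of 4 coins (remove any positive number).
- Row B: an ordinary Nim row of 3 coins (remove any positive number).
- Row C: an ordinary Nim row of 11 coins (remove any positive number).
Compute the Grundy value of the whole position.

12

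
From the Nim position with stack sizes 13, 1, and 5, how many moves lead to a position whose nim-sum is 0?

1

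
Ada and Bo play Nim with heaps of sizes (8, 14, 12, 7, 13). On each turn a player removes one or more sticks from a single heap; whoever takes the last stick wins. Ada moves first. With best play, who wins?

Bo wins

Compute the nim-sum pairwise:
8 ⊕ 14 = 6
6 ⊕ 12 = 10
10 ⊕ 7 = 13
13 ⊕ 13 = 0
The nim-sum is 0, so this is a P-position: the player to move is in a losing position under optimal play; Ada is about to move from it and so loses — Bo wins.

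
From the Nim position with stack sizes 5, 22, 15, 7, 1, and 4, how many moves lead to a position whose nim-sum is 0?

1

Bitwise XOR of the heap sizes:
  00101  (5)
  10110  (22)
  01111  (15)
  00111  (7)
  00001  (1)
  00100  (4)
  -----
  11110  (30)
The overall nim-sum is X = 30. A stack of size p has a winning move iff p XOR X < p (reduce it to p XOR X).
  5: 5 XOR 30 = 27 ≥ 5 — no move.
  22: 22 XOR 30 = 8 < 22 — winning move (to 8).
  15: 15 XOR 30 = 17 ≥ 15 — no move.
  7: 7 XOR 30 = 25 ≥ 7 — no move.
  1: 1 XOR 30 = 31 ≥ 1 — no move.
  4: 4 XOR 30 = 26 ≥ 4 — no move.
That gives 1 winning move.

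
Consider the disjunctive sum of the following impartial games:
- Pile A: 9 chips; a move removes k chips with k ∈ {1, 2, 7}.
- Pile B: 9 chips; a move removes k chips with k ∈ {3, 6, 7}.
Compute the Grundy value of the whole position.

3

For pile A, compute g(0), g(1), … with moves {1, 2, 7}:
k:     0  1  2  3  4  5  6  7  8  9
g(k):  0  1  2  0  1  2  0  1  2  0
So g(9) = 0.
For pile B, compute g(0), g(1), … with moves {3, 6, 7}:
g(0) = mex{} = 0
g(1) = mex{} = 0
g(2) = mex{} = 0
g(3) = mex{0} = 1
g(4) = mex{0} = 1
g(5) = mex{0} = 1
g(6) = mex{0,1} = 2
g(7) = mex{0,1} = 2
g(8) = mex{0,1} = 2
g(9) = mex{0,1,2} = 3
So g(9) = 3.
The value of a disjunctive sum is the nim-sum of the parts.
Combined value = 0 XOR 3 = 3.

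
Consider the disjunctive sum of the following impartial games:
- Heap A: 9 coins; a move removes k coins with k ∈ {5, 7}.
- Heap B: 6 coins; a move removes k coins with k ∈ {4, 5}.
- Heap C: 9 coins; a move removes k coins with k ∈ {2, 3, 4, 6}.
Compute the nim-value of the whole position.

0

Grundy values for heap A (subtraction set {5, 7}):
k:     0  1  2  3  4  5  6  7  8  9
g(k):  0  0  0  0  0  1  1  1  1  1
So g(9) = 1.
For heap B, compute g(0), g(1), … with moves {4, 5}:
k:     0  1  2  3  4  5  6
g(k):  0  0  0  0  1  1  1
So g(6) = 1.
Grundy values for heap C (subtraction set {2, 3, 4, 6}):
k:     0  1  2  3  4  5  6  7  8  9
g(k):  0  0  1  1  2  2  3  3  0  0
So g(9) = 0.
By the Sprague-Grundy theorem, the Grundy value of a sum of independent games is the XOR of the component values.
Combined value = 1 ⊕ 1 ⊕ 0 = 0.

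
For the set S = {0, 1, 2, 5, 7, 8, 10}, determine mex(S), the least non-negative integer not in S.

3

The values 0, 1, 2 are all present; 3 is the first non-negative integer missing from the set.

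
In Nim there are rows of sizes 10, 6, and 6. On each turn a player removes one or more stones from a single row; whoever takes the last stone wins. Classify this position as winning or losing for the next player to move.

Compute the nim-sum pairwise:
10 XOR 6 = 12
12 XOR 6 = 10
The nim-sum is 10 ≠ 0, so this is an N-position: the player to move can win.

Winning position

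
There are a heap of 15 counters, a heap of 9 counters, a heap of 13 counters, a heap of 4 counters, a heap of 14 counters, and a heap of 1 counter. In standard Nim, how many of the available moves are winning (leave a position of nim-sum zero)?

Nim-sum: 15 XOR 9 XOR 13 XOR 4 XOR 14 XOR 1 = 0.
The nim-sum is already 0, so every move leaves a nonzero nim-sum — there are no winning moves.

0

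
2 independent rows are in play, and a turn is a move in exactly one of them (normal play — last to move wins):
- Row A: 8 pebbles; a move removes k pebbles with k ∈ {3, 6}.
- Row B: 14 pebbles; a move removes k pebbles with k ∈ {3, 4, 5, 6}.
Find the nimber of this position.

3

Build the Grundy sequence for row A with g(k) = mex{g(k−s) : s ∈ {3, 6}, s ≤ k}:
k:     0  1  2  3  4  5  6  7  8
g(k):  0  0  0  1  1  1  2  2  2
So g(8) = 2.
Grundy values for row B (subtraction set {3, 4, 5, 6}):
g(0) = mex{} = 0
g(1) = mex{} = 0
g(2) = mex{} = 0
g(3) = mex{0} = 1
g(4) = mex{0} = 1
g(5) = mex{0} = 1
g(6) = mex{0,1} = 2
g(7) = mex{0,1} = 2
g(8) = mex{0,1} = 2
g(9) = mex{1,2} = 0
g(10) = mex{1,2} = 0
g(11) = mex{1,2} = 0
g(12) = mex{0,2} = 1
g(13) = mex{0,2} = 1
g(14) = mex{0,2} = 1
So g(14) = 1.
The value of a disjunctive sum is the nim-sum of the parts.
Combined value = 2 ⊕ 1 = 3.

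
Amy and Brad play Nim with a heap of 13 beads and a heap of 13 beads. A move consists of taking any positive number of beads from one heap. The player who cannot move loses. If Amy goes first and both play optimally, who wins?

Brad wins

Compute the nim-sum pairwise:
13 ⊕ 13 = 0
The nim-sum is 0, so this is a P-position: the player to move is in a losing position under optimal play; Amy is about to move from it and so loses — Brad wins.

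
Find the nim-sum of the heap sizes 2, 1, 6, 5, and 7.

Compute the nim-sum pairwise:
2 XOR 1 = 3
3 XOR 6 = 5
5 XOR 5 = 0
0 XOR 7 = 7

7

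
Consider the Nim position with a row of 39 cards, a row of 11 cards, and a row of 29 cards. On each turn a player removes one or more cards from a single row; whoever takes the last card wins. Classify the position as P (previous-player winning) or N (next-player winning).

Nim-sum: 39 ⊕ 11 ⊕ 29 = 49.
The nim-sum is 49 ≠ 0, so this is an N-position: the player to move can win.

N-position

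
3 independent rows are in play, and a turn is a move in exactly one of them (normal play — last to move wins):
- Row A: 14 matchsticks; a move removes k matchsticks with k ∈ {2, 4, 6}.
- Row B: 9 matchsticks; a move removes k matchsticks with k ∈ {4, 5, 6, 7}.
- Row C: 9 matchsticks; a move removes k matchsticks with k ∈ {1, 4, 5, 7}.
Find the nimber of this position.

0

For row A, compute g(0), g(1), … with moves {2, 4, 6}:
g(0) = mex{} = 0
g(1) = mex{} = 0
g(2) = mex{0} = 1
g(3) = mex{0} = 1
g(4) = mex{0,1} = 2
g(5) = mex{0,1} = 2
g(6) = mex{0,1,2} = 3
g(7) = mex{0,1,2} = 3
g(8) = mex{1,2,3} = 0
g(9) = mex{1,2,3} = 0
g(10) = mex{0,2,3} = 1
g(11) = mex{0,2,3} = 1
g(12) = mex{0,1,3} = 2
g(13) = mex{0,1,3} = 2
g(14) = mex{0,1,2} = 3
So g(14) = 3.
Grundy values for row B (subtraction set {4, 5, 6, 7}):
g(0) = mex{} = 0
g(1) = mex{} = 0
g(2) = mex{} = 0
g(3) = mex{} = 0
g(4) = mex{0} = 1
g(5) = mex{0} = 1
g(6) = mex{0} = 1
g(7) = mex{0} = 1
g(8) = mex{0,1} = 2
g(9) = mex{0,1} = 2
So g(9) = 2.
Grundy values for row C (subtraction set {1, 4, 5, 7}):
k:     0  1  2  3  4  5  6  7  8  9
g(k):  0  1  0  1  2  3  2  3  0  1
So g(9) = 1.
By the Sprague-Grundy theorem, the Grundy value of a sum of independent games is the XOR of the component values.
Combined value = 3 ⊕ 2 ⊕ 1 = 0.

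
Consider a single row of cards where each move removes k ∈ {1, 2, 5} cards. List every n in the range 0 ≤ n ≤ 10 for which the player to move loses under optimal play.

0, 3, 6, 9

Compute g(0), g(1), … for moves {1, 2, 5}:
g(0) = mex{} = 0
g(1) = mex{0} = 1
g(2) = mex{0,1} = 2
g(3) = mex{1,2} = 0
g(4) = mex{0,2} = 1
g(5) = mex{0,1} = 2
g(6) = mex{1,2} = 0
g(7) = mex{0,2} = 1
g(8) = mex{0,1} = 2
g(9) = mex{1,2} = 0
g(10) = mex{0,2} = 1
The P-positions (g = 0) in 0..10 are 0, 3, 6, 9.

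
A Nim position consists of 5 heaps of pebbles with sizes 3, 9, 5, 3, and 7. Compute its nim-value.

Compute the nim-sum pairwise:
3 ^ 9 = 10
10 ^ 5 = 15
15 ^ 3 = 12
12 ^ 7 = 11

11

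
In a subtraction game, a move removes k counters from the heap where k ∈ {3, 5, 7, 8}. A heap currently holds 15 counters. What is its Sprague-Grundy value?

1

Build the Grundy sequence with g(k) = mex{g(k−s) : s ∈ {3, 5, 7, 8}, s ≤ k}:
k:     0  1  2  3  4  5  6  7  8  9 10 11 12 13 14 15
g(k):  0  0  0  1  1  1  2  2  2  3  3  0  0  0  1  1
So g(15) = 1.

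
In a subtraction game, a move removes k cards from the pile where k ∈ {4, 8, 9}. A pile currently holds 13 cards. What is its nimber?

Build the Grundy sequence with g(k) = mex{g(k−s) : s ∈ {4, 8, 9}, s ≤ k}:
g(0) = mex{} = 0
g(1) = mex{} = 0
g(2) = mex{} = 0
g(3) = mex{} = 0
g(4) = mex{0} = 1
g(5) = mex{0} = 1
g(6) = mex{0} = 1
g(7) = mex{0} = 1
g(8) = mex{0,1} = 2
g(9) = mex{0,1} = 2
g(10) = mex{0,1} = 2
g(11) = mex{0,1} = 2
g(12) = mex{0,1,2} = 3
g(13) = mex{1,2} = 0
So g(13) = 0.

0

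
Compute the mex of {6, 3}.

0

0 is not in the set, so the mex is 0.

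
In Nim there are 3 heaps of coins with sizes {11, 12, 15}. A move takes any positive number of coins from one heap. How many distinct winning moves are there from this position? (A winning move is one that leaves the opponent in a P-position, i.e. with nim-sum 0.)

Nim-sum: 11 XOR 12 XOR 15 = 8.
The overall nim-sum is X = 8. A heap of size p has a winning move iff p XOR X < p (reduce it to p XOR X).
  11: 11 XOR 8 = 3 < 11 — winning move (to 3).
  12: 12 XOR 8 = 4 < 12 — winning move (to 4).
  15: 15 XOR 8 = 7 < 15 — winning move (to 7).
That gives 3 winning moves.

3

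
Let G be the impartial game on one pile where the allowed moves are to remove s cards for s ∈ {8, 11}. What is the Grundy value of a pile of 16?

2

Build the Grundy sequence with g(k) = mex{g(k−s) : s ∈ {8, 11}, s ≤ k}:
k:     0  1  2  3  4  5  6  7  8  9 10 11 12 13 14 15 16
g(k):  0  0  0  0  0  0  0  0  1  1  1  1  1  1  1  1  2
So g(16) = 2.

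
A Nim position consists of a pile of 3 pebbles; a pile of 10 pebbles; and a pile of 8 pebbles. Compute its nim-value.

1

Compute the nim-sum pairwise:
3 XOR 10 = 9
9 XOR 8 = 1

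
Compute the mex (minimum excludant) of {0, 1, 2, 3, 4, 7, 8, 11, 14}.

The values 0, 1, 2, 3, 4 are all present; 5 is the first non-negative integer missing from the set.

5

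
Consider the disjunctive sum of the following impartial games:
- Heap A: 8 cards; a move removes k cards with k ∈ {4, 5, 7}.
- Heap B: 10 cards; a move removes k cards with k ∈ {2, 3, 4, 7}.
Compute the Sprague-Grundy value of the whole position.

0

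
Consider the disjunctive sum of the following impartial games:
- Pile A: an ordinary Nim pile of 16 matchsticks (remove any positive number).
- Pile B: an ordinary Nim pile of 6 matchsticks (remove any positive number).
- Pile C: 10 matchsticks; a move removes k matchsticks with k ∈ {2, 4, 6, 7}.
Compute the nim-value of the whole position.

Pile A is a plain Nim pile of size 16, so its Grundy value is 16.
Pile B is a plain Nim pile of size 6, so its Grundy value is 6.
For pile C, compute g(0), g(1), … with moves {2, 4, 6, 7}:
k:     0  1  2  3  4  5  6  7  8  9 10
g(k):  0  0  1  1  2  2  3  3  4  0  0
So g(10) = 0.
By the Sprague-Grundy theorem, the Grundy value of a sum of independent games is the XOR of the component values.
Combined value = 16 ⊕ 6 ⊕ 0 = 22.

22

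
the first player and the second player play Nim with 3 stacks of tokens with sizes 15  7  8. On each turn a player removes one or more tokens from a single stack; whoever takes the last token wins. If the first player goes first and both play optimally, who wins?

In binary:
  1111  (15)
  0111  (7)
  1000  (8)
  ----
  0000  (0)
The nim-sum is 0, so this is a P-position: the player to move is in a losing position under optimal play; the first player is about to move from it and so loses — the second player wins.

the second player wins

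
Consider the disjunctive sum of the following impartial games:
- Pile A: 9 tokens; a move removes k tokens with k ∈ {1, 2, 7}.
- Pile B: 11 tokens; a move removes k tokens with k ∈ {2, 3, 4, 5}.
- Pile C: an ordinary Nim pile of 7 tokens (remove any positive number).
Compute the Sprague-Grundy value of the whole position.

5

Grundy values for pile A (subtraction set {1, 2, 7}):
k:     0  1  2  3  4  5  6  7  8  9
g(k):  0  1  2  0  1  2  0  1  2  0
So g(9) = 0.
For pile B, compute g(0), g(1), … with moves {2, 3, 4, 5}:
k:     0  1  2  3  4  5  6  7  8  9 10 11
g(k):  0  0  1  1  2  2  3  0  0  1  1  2
So g(11) = 2.
Pile C is a plain Nim pile of size 7, so its Grundy value is 7.
The value of a disjunctive sum is the nim-sum of the parts.
Combined value = 0 XOR 2 XOR 7 = 5.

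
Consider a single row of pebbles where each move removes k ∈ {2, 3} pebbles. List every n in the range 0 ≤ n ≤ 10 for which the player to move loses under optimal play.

0, 1, 5, 6, 10

Build the Grundy sequence with g(k) = mex{g(k−s) : s ∈ {2, 3}, s ≤ k}:
g(0) = mex{} = 0
g(1) = mex{} = 0
g(2) = mex{0} = 1
g(3) = mex{0} = 1
g(4) = mex{0,1} = 2
g(5) = mex{1} = 0
g(6) = mex{1,2} = 0
g(7) = mex{0,2} = 1
g(8) = mex{0} = 1
g(9) = mex{0,1} = 2
g(10) = mex{1} = 0
The P-positions (g = 0) in 0..10 are 0, 1, 5, 6, 10.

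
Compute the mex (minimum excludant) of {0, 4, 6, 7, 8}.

1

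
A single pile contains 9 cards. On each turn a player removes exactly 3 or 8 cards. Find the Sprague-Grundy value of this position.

Compute g(0), g(1), … for moves {3, 8}:
g(0) = mex{} = 0
g(1) = mex{} = 0
g(2) = mex{} = 0
g(3) = mex{0} = 1
g(4) = mex{0} = 1
g(5) = mex{0} = 1
g(6) = mex{1} = 0
g(7) = mex{1} = 0
g(8) = mex{0,1} = 2
g(9) = mex{0} = 1
So g(9) = 1.

1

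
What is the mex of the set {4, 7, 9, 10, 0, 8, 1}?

2

The values 0, 1 are all present; 2 is the first non-negative integer missing from the set.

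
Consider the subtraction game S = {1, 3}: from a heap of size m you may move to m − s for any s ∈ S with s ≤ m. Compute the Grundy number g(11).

1

Compute g(0), g(1), … for moves {1, 3}:
g(0) = mex{} = 0
g(1) = mex{0} = 1
g(2) = mex{1} = 0
g(3) = mex{0} = 1
g(4) = mex{1} = 0
g(5) = mex{0} = 1
g(6) = mex{1} = 0
g(7) = mex{0} = 1
g(8) = mex{1} = 0
g(9) = mex{0} = 1
g(10) = mex{1} = 0
g(11) = mex{0} = 1
So g(11) = 1.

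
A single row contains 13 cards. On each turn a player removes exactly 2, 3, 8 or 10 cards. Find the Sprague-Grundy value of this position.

Build the Grundy sequence with g(k) = mex{g(k−s) : s ∈ {2, 3, 8, 10}, s ≤ k}:
k:     0  1  2  3  4  5  6  7  8  9 10 11 12 13
g(k):  0  0  1  1  2  0  0  1  1  2  2  3  0  4
So g(13) = 4.

4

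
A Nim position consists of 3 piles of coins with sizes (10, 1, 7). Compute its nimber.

Nim-sum: 10 ⊕ 1 ⊕ 7 = 12.

12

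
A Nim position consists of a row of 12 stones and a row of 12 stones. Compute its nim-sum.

Compute the nim-sum pairwise:
12 ⊕ 12 = 0

0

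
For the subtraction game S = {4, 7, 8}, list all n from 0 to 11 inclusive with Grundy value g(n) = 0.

Grundy values for subtraction set {4, 7, 8}:
k:     0  1  2  3  4  5  6  7  8  9 10 11
g(k):  0  0  0  0  1  1  1  1  2  2  2  2
The P-positions (g = 0) in 0..11 are 0, 1, 2, 3.

0, 1, 2, 3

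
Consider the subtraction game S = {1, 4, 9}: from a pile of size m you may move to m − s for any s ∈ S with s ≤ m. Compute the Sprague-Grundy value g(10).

0

Build the Grundy sequence with g(k) = mex{g(k−s) : s ∈ {1, 4, 9}, s ≤ k}:
k:     0  1  2  3  4  5  6  7  8  9 10
g(k):  0  1  0  1  2  0  1  0  1  2  0
So g(10) = 0.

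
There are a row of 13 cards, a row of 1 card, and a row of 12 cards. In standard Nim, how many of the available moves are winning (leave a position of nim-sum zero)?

Write each in binary and XOR column by column:
  1101  (13)
  0001  (1)
  1100  (12)
  ----
  0000  (0)
The nim-sum is already 0, so every move leaves a nonzero nim-sum — there are no winning moves.

0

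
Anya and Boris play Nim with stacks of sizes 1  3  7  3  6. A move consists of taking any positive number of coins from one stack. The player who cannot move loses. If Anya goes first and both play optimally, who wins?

Compute the nim-sum pairwise:
1 ⊕ 3 = 2
2 ⊕ 7 = 5
5 ⊕ 3 = 6
6 ⊕ 6 = 0
The nim-sum is 0, so this is a P-position: the player to move is in a losing position under optimal play; Anya is about to move from it and so loses — Boris wins.

Boris wins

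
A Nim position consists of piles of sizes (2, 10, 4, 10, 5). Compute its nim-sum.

Bitwise XOR of the heap sizes:
  0010  (2)
  1010  (10)
  0100  (4)
  1010  (10)
  0101  (5)
  ----
  0011  (3)

3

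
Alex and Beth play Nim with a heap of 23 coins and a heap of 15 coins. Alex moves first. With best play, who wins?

Alex wins

Bitwise XOR of the heap sizes:
  10111  (23)
  01111  (15)
  -----
  11000  (24)
The nim-sum is 24 ≠ 0, so this is an N-position: the player to move can win; Alex has a winning move.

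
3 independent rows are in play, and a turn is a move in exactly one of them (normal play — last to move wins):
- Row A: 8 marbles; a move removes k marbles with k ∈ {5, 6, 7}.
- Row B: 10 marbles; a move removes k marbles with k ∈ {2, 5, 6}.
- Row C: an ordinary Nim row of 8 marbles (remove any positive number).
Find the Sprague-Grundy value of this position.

8

For row A, compute g(0), g(1), … with moves {5, 6, 7}:
g(0) = mex{} = 0
g(1) = mex{} = 0
g(2) = mex{} = 0
g(3) = mex{} = 0
g(4) = mex{} = 0
g(5) = mex{0} = 1
g(6) = mex{0} = 1
g(7) = mex{0} = 1
g(8) = mex{0} = 1
So g(8) = 1.
Build the Grundy sequence for row B with g(k) = mex{g(k−s) : s ∈ {2, 5, 6}, s ≤ k}:
g(0) = mex{} = 0
g(1) = mex{} = 0
g(2) = mex{0} = 1
g(3) = mex{0} = 1
g(4) = mex{1} = 0
g(5) = mex{0,1} = 2
g(6) = mex{0} = 1
g(7) = mex{0,1,2} = 3
g(8) = mex{1} = 0
g(9) = mex{0,1,3} = 2
g(10) = mex{0,2} = 1
So g(10) = 1.
Row C is a plain Nim row of size 8, so its Grundy value is 8.
The value of a disjunctive sum is the nim-sum of the parts.
Combined value = 1 XOR 1 XOR 8 = 8.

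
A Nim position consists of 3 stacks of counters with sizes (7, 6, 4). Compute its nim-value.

Compute the nim-sum pairwise:
7 XOR 6 = 1
1 XOR 4 = 5

5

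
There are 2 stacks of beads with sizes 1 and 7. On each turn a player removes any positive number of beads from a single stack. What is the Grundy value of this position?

Nim-sum: 1 ⊕ 7 = 6.

6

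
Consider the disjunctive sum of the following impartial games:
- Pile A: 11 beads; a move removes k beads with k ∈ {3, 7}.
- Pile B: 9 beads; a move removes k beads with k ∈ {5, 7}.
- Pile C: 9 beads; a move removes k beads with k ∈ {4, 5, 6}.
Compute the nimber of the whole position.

Grundy values for pile A (subtraction set {3, 7}):
k:     0  1  2  3  4  5  6  7  8  9 10 11
g(k):  0  0  0  1  1  1  0  2  2  1  0  0
So g(11) = 0.
Build the Grundy sequence for pile B with g(k) = mex{g(k−s) : s ∈ {5, 7}, s ≤ k}:
g(0) = mex{} = 0
g(1) = mex{} = 0
g(2) = mex{} = 0
g(3) = mex{} = 0
g(4) = mex{} = 0
g(5) = mex{0} = 1
g(6) = mex{0} = 1
g(7) = mex{0} = 1
g(8) = mex{0} = 1
g(9) = mex{0} = 1
So g(9) = 1.
For pile C, compute g(0), g(1), … with moves {4, 5, 6}:
g(0) = mex{} = 0
g(1) = mex{} = 0
g(2) = mex{} = 0
g(3) = mex{} = 0
g(4) = mex{0} = 1
g(5) = mex{0} = 1
g(6) = mex{0} = 1
g(7) = mex{0} = 1
g(8) = mex{0,1} = 2
g(9) = mex{0,1} = 2
So g(9) = 2.
By the Sprague-Grundy theorem, the Grundy value of a sum of independent games is the XOR of the component values.
Combined value = 0 XOR 1 XOR 2 = 3.

3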